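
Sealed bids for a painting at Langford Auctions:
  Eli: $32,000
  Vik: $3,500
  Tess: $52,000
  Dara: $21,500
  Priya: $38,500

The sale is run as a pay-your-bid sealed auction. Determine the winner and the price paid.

Tess pays $52,000

Rule: the highest bidder wins and pays their own bid.
Bids ranked: 52,000 (Tess) > 38,500 (Priya) > 32,000 (Eli) > 21,500 (Dara) > 3,500 (Vik)
Tess is highest → pays own bid, $52,000.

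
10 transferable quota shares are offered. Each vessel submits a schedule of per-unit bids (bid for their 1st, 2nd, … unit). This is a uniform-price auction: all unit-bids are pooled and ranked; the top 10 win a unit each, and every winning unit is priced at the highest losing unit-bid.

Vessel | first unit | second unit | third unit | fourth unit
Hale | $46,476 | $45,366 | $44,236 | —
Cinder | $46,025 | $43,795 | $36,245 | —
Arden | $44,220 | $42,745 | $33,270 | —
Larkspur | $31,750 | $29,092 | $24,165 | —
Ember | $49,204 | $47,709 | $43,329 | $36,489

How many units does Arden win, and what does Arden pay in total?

Merging the schedules and taking the best 10: 49,204 (Ember-1), 47,709 (Ember-2), 46,476 (Hale-1), 46,025 (Cinder-1), 45,366 (Hale-2), 44,236 (Hale-3), 44,220 (Arden-1), 43,795 (Cinder-2), 43,329 (Ember-3), 42,745 (Arden-2)
Highest rejected unit-bid = $36,489.
Arden wins 2 unit(s) at $36,489 each.

Arden: 2 units, pays $72,978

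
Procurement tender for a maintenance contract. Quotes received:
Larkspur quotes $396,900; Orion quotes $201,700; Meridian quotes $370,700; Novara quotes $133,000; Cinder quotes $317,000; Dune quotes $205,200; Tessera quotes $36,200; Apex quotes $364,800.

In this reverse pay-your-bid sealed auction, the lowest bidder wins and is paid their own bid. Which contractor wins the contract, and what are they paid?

Bids in order: 36,200 (Tessera) < 133,000 (Novara) < 201,700 (Orion) < 205,200 (Dune) < 317,000 (Cinder) < 364,800 (Apex) < …
First-price: Tessera is paid what they bid, $36,200.

Tessera is paid $36,200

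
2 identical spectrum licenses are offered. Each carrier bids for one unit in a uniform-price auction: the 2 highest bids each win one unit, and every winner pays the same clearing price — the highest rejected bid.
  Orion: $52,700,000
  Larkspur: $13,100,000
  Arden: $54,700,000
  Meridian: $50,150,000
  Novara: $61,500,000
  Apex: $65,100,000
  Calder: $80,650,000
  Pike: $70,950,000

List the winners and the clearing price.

Calder, Pike; each pays $65,100,000

Bids ranked high→low: 80,650,000 (Calder), 70,950,000 (Pike), 65,100,000 (Apex), 61,500,000 (Novara), …
Winners (2 units): Calder, Pike.
Highest unsuccessful bid: $65,100,000 → clearing price.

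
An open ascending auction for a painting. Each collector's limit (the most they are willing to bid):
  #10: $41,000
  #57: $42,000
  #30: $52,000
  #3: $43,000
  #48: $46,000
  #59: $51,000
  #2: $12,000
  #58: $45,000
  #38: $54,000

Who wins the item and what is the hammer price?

Ascending (English) auction: the price rises until one bidder remains; the winner pays the price at which the last rival dropped out.
Limits ranked: 54,000 (#38) > 52,000 (#30) > 51,000 (#59) > 46,000 (#48) > 45,000 (#58) > 43,000 (#3) > …
Bidding ends when #30 exits at $52,000; #38 takes it.

#38 wins at $52,000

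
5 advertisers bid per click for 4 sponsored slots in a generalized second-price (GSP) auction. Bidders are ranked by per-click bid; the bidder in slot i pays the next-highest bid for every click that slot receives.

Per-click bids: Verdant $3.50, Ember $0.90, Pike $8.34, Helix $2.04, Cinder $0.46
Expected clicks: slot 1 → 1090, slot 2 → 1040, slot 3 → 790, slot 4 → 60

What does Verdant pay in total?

Verdant pays $2121.60

Per-click bids in order: $8.34 (Pike) > $3.50 (Verdant) > $2.04 (Helix) > $0.90 (Ember) > $0.46 (Cinder)
Verdant holds slot 2 → pays next bid $2.04 × 1040 clicks = $2121.60.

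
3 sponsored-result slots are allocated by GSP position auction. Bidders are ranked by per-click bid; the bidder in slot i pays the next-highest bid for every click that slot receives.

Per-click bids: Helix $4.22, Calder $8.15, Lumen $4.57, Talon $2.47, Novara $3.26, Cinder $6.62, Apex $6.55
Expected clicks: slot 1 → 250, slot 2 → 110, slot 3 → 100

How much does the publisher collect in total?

Total revenue: $2832.50

Ranked by bid: $8.15 (Calder) > $6.62 (Cinder) > $6.55 (Apex) > $4.57 (Lumen) > …
Slot 1: Calder pays $6.62 × 250 = $1655.00
Slot 2: Cinder pays $6.55 × 110 = $720.50
Slot 3: Apex pays $4.57 × 100 = $457.00
Total = $2832.50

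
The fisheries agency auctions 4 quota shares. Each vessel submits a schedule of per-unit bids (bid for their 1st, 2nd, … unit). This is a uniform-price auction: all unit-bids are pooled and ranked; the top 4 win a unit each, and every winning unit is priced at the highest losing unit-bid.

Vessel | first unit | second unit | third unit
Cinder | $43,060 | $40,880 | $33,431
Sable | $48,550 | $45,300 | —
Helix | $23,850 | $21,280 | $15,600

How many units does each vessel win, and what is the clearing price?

Merging the schedules and taking the best 4: 48,550 (Sable-1), 45,300 (Sable-2), 43,060 (Cinder-1), 40,880 (Cinder-2)
First bid not allocated: $33,431.
Allocation: Cinder 2, Sable 2.

Cinder 2, Sable 2; clearing price $33,431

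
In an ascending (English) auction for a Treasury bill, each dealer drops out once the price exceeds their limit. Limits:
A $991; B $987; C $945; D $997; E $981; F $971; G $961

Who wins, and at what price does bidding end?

Limits ranked: 997 (D) > 991 (A) > 987 (B) > 981 (E) > 971 (F) > 961 (G) > …
Once the price passes $991, only D is left; the hammer falls at A's limit of $991.

D wins at $991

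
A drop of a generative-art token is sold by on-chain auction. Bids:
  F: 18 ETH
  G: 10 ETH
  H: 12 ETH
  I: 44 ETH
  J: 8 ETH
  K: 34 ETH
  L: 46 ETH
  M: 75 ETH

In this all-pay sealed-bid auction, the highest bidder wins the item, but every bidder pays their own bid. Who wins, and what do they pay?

All-pay sealed-bid auction: the highest bidder wins the item, but every bidder pays their own bid.
Bids in order: 75 (M) > 46 (L) > 44 (I) > 34 (K) > 18 (F) > 12 (H) > …
M wins with the top bid; all bids are sunk regardless.

M pays 75 ETH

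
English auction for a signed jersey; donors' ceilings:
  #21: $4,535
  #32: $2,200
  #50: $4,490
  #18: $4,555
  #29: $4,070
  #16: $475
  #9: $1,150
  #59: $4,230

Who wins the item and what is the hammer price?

Rule: the price rises until one bidder remains; the winner pays the price at which the last rival dropped out.
Limits in order: 4,555 (#18) > 4,535 (#21) > 4,490 (#50) > 4,230 (#59) > 4,070 (#29) > 2,200 (#32) > …
Once the price passes $4,535, only #18 is left; the hammer falls at #21's limit of $4,535.

#18 wins at $4,535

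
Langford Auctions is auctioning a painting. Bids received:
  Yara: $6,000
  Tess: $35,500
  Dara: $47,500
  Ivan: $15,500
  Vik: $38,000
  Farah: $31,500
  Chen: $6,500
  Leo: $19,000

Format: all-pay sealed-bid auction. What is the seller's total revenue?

Sorting bids: 47,500 (Dara) > 38,000 (Vik) > 35,500 (Tess) > 31,500 (Farah) > 19,000 (Leo) > 15,500 (Ivan) > …
Every bidder forfeits their bid regardless of winning.
Revenue = 6,000 + 35,500 + 47,500 + 15,500 + 38,000 + 31,500 + 6,500 + 19,000 = $199,500.

Total revenue: $199,500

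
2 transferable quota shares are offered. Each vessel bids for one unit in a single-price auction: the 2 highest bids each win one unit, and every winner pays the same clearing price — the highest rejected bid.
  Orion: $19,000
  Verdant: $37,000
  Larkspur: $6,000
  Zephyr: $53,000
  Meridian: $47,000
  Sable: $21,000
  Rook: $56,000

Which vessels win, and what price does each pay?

Ordering the bids: 56,000 (Rook), 53,000 (Zephyr), 47,000 (Meridian), 37,000 (Verdant), …
Winners (2 units): Rook, Zephyr.
Clearing price = highest rejected bid = $47,000.

Rook, Zephyr; each pays $47,000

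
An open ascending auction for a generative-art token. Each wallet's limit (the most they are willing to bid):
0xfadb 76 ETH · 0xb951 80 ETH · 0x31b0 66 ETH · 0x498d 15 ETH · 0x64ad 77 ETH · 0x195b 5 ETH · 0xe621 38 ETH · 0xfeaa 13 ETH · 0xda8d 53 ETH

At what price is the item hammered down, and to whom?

Limits in order: 80 (0xb951) > 77 (0x64ad) > 76 (0xfadb) > 66 (0x31b0) > 53 (0xda8d) > 38 (0xe621) > …
Once the price passes 77 ETH, only 0xb951 is left; the hammer falls at 0x64ad's limit of 77 ETH.

0xb951 wins at 77 ETH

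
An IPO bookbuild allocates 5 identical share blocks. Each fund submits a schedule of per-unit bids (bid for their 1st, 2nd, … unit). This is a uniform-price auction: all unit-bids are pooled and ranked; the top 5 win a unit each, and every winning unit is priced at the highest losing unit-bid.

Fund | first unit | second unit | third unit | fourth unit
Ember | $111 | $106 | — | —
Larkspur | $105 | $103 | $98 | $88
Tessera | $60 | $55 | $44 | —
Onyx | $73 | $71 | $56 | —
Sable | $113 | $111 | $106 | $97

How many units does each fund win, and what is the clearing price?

Ember 2, Sable 3; clearing price $105

All unit-bids, highest first — top 5: 113 (Sable-1), 111 (Ember-1), 111 (Sable-2), 106 (Ember-2), 106 (Sable-3)
First bid not allocated: $105.
Allocation: Ember 2, Sable 3.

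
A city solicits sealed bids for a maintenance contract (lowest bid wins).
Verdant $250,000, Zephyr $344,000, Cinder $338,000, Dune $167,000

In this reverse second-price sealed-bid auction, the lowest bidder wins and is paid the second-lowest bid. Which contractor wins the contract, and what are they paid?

Reverse second-price sealed-bid auction: the lowest bidder wins and is paid the second-lowest bid.
Bids in order: 167,000 (Dune) < 250,000 (Verdant) < 338,000 (Cinder) < 344,000 (Zephyr)
Dune wins with the lowest bid; price is set by the runner-up at $250,000.

Dune is paid $250,000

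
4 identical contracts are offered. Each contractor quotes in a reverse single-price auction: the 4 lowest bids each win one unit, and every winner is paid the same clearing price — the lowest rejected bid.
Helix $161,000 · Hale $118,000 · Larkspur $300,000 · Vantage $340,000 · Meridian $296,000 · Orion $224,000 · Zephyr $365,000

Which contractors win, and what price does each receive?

Sorting: 118,000 (Hale), 161,000 (Helix), 224,000 (Orion), 296,000 (Meridian), 300,000 (Larkspur), 340,000 (Vantage), …
The 4 lowest are Hale, Helix, Orion, Meridian.
First losing bid is Larkspur's $300,000, which sets the uniform price.

Hale, Helix, Orion, Meridian; each is paid $300,000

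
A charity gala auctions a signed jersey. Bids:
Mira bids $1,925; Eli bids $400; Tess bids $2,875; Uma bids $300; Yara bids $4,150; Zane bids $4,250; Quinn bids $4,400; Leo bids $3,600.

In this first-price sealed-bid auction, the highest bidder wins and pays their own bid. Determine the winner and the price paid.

Quinn pays $4,400

Rule: the highest bidder wins and pays their own bid.
Sorting bids: 4,400 (Quinn) > 4,250 (Zane) > 4,150 (Yara) > 3,600 (Leo) > 2,875 (Tess) > 1,925 (Mira) > …
Quinn is highest → pays own bid, $4,400.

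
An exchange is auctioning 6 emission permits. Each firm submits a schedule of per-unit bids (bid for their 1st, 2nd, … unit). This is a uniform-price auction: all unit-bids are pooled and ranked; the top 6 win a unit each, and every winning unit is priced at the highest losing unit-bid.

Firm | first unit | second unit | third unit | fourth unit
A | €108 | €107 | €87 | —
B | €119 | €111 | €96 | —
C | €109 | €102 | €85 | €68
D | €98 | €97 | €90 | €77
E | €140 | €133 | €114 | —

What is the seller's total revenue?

Total revenue: €648

All unit-bids, highest first — top 6: 140 (E-1), 133 (E-2), 119 (B-1), 114 (E-3), 111 (B-2), 109 (C-1)
Highest rejected unit-bid = €108.
Allocation: B 2, C 1, E 3. Every unit priced at €108.
Revenue = 6 × 108 = €648.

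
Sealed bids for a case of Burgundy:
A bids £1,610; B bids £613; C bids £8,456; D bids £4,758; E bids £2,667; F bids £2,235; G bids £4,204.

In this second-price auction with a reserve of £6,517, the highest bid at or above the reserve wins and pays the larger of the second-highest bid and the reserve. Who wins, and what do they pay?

Rule: the highest bid at or above the reserve wins and pays the larger of the second-highest bid and the reserve.
Sorting bids: 8,456 (C) > 4,758 (D) > 4,204 (G) > 2,667 (E) > 2,235 (F) > 1,610 (A) > …
Highest eligible bid: C at £8,456.
Second-highest bid £4,758 is below the reserve £6,517, so the reserve binds → payment £6,517.

C pays £6,517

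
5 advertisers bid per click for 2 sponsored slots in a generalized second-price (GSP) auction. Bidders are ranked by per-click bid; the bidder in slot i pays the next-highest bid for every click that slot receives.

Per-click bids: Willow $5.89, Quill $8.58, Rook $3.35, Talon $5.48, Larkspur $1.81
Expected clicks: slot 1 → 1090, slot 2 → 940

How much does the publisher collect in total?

Total revenue: $11571.30

Per-click bids in order: $8.58 (Quill) > $5.89 (Willow) > $5.48 (Talon) > …
Slot 1: Quill pays $5.89 × 1090 = $6420.10
Slot 2: Willow pays $5.48 × 940 = $5151.20
Total = $11571.30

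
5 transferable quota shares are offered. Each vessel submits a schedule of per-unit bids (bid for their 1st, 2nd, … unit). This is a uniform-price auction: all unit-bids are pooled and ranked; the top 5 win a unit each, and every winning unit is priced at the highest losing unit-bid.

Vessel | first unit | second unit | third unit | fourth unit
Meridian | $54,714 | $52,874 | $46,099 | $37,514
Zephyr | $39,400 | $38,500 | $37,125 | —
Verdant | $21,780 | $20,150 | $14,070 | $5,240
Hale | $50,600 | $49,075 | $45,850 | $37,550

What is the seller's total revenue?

Total revenue: $229,250

All unit-bids, highest first — top 5: 54,714 (Meridian-1), 52,874 (Meridian-2), 50,600 (Hale-1), 49,075 (Hale-2), 46,099 (Meridian-3)
Highest rejected unit-bid = $45,850.
Allocation: Hale 2, Meridian 3. Every unit priced at $45,850.
Revenue = 5 × 45,850 = $229,250.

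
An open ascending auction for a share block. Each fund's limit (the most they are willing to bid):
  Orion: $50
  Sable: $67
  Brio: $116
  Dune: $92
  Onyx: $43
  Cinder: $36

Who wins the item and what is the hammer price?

Rule: the price rises until one bidder remains; the winner pays the price at which the last rival dropped out.
Limits in order: 116 (Brio) > 92 (Dune) > 67 (Sable) > 50 (Orion) > 43 (Onyx) > 36 (Cinder)
Once the price passes $92, only Brio is left; the hammer falls at Dune's limit of $92.

Brio wins at $92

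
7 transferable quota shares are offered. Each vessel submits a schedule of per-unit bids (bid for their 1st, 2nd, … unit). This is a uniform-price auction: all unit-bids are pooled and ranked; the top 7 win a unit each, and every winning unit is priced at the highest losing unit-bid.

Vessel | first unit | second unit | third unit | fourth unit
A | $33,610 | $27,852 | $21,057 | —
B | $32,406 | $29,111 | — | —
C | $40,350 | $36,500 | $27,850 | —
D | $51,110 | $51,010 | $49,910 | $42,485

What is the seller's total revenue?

Total revenue: $226,842

All unit-bids, highest first — top 7: 51,110 (D-1), 51,010 (D-2), 49,910 (D-3), 42,485 (D-4), 40,350 (C-1), 36,500 (C-2), 33,610 (A-1)
Highest rejected unit-bid = $32,406.
Allocation: A 1, C 2, D 4. Every unit priced at $32,406.
Revenue = 7 × 32,406 = $226,842.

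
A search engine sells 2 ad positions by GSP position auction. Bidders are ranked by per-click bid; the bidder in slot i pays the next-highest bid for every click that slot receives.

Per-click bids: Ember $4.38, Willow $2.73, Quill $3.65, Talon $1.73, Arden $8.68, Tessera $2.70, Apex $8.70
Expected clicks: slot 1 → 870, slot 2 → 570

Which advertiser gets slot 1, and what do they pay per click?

Per-click bids in order: $8.70 (Apex) > $8.68 (Arden) > $4.38 (Ember) > …
Slot 1 goes to the first-ranked bidder, Apex, who pays the next bid down: $8.68/click.

Apex; $8.68 per click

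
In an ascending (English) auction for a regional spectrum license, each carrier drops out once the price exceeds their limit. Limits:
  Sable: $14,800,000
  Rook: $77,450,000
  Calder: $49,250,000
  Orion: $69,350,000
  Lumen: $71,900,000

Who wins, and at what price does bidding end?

Limits in order: 77,450,000 (Rook) > 71,900,000 (Lumen) > 69,350,000 (Orion) > 49,250,000 (Calder) > 14,800,000 (Sable)
Bidding ends when Lumen exits at $71,900,000; Rook takes it.

Rook wins at $71,900,000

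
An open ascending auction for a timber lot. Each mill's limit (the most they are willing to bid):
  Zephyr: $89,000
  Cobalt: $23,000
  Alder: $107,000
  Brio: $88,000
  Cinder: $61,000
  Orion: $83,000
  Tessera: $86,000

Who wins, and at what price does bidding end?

Rule: the price rises until one bidder remains; the winner pays the price at which the last rival dropped out.
Sorting limits: 107,000 (Alder) > 89,000 (Zephyr) > 88,000 (Brio) > 86,000 (Tessera) > 83,000 (Orion) > 61,000 (Cinder) > …
Bidding ends when Zephyr exits at $89,000; Alder takes it.

Alder wins at $89,000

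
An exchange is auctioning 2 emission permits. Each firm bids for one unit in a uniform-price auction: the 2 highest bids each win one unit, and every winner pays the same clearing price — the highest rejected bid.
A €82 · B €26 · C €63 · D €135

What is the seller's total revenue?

Ordering the bids: 135 (D), 82 (A), 63 (C), 26 (B)
Winners (2 units): D, A.
Highest unsuccessful bid: €63 → clearing price.
Total revenue = 2 × €63 = €126.

Total revenue: €126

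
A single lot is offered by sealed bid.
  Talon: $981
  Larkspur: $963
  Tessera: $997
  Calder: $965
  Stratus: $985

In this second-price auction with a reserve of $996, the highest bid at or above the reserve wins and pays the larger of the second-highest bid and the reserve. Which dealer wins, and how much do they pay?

Tessera pays $996

Sorting bids: 997 (Tessera) > 985 (Stratus) > 981 (Talon) > 965 (Calder) > 963 (Larkspur)
Tessera has the top bid at or above the reserve ($997).
Second-highest bid $985 is below the reserve $996, so the reserve binds → payment $996.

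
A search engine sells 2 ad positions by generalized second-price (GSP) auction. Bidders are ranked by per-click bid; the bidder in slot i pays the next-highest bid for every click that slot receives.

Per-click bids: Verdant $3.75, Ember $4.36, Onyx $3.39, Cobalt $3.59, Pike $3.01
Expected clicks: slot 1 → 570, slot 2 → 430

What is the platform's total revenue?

Per-click bids in order: $4.36 (Ember) > $3.75 (Verdant) > $3.59 (Cobalt) > …
Slot 1: Ember pays $3.75 × 570 = $2137.50
Slot 2: Verdant pays $3.59 × 430 = $1543.70
Total = $3681.20

Total revenue: $3681.20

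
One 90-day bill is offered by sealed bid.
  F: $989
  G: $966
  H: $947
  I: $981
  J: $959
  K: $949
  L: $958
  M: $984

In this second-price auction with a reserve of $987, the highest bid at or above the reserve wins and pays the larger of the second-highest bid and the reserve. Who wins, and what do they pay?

Rule: the highest bid at or above the reserve wins and pays the larger of the second-highest bid and the reserve.
Sorting bids: 989 (F) > 984 (M) > 981 (I) > 966 (G) > 959 (J) > 958 (L) > …
F has the top bid at or above the reserve ($989).
max(second-highest $984, reserve $987) = $987.

F pays $987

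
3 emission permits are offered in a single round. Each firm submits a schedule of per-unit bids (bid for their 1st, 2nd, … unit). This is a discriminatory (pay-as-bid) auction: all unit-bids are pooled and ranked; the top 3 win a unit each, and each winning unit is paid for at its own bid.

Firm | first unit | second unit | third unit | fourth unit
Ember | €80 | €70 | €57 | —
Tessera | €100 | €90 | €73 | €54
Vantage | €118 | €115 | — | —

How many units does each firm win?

Merging the schedules and taking the best 3: 118 (Vantage-1), 115 (Vantage-2), 100 (Tessera-1)
Next rejected bid: €90 (not a price — pay-as-bid).
Allocation: Tessera 1, Vantage 2.

Tessera 1, Vantage 2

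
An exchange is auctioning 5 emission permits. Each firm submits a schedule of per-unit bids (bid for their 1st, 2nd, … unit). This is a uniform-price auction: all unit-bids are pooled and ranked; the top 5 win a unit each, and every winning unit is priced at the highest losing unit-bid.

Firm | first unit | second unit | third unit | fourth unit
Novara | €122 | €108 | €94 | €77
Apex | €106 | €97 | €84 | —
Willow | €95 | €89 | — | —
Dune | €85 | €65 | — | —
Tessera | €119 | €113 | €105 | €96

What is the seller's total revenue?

Merging the schedules and taking the best 5: 122 (Novara-1), 119 (Tessera-1), 113 (Tessera-2), 108 (Novara-2), 106 (Apex-1)
The (k+1)-th unit-bid is €105.
Allocation: Apex 1, Novara 2, Tessera 2. Every unit priced at €105.
Revenue = 5 × 105 = €525.

Total revenue: €525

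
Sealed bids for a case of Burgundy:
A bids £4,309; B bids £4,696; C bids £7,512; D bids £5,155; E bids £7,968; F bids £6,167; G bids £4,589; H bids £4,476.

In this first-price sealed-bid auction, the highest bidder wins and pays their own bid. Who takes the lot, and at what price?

Sorting bids: 7,968 (E) > 7,512 (C) > 6,167 (F) > 5,155 (D) > 4,696 (B) > 4,589 (G) > …
First-price: E pays what they bid, £7,968.

E pays £7,968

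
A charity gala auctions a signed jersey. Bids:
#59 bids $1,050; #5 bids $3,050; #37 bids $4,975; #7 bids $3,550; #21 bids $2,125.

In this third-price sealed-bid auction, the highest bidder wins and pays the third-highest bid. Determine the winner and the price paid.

#37 pays $3,050

Bids ranked: 4,975 (#37) > 3,550 (#7) > 3,050 (#5) > 2,125 (#21) > 1,050 (#59)
#37 is highest; pays the third-highest bid, $3,050.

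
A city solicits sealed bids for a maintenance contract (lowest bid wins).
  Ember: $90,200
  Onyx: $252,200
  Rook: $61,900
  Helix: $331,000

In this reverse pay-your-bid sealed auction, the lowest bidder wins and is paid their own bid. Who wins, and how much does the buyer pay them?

Sorting bids: 61,900 (Rook) < 90,200 (Ember) < 252,200 (Onyx) < 331,000 (Helix)
Rook is lowest → is paid own bid, $61,900.

Rook is paid $61,900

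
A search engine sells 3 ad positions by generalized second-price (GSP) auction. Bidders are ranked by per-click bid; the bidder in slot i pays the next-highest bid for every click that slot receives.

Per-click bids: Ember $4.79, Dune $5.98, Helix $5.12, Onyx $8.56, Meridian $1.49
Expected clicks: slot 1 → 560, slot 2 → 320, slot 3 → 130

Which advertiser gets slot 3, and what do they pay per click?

Helix; $4.79 per click

Sorting advertisers: $8.56 (Onyx) > $5.98 (Dune) > $5.12 (Helix) > $4.79 (Ember) > …
Slot 3 goes to the third-ranked bidder, Helix, who pays the next bid down: $4.79/click.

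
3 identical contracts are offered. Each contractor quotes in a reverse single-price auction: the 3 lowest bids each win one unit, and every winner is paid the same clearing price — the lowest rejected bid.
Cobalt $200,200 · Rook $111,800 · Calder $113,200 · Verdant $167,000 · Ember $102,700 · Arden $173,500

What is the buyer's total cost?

Sorting: 102,700 (Ember), 111,800 (Rook), 113,200 (Calder), 167,000 (Verdant), 173,500 (Arden), …
The 3 lowest are Ember, Rook, Calder.
First losing bid is Verdant's $167,000, which sets the uniform price.
Total cost = 3 × $167,000 = $501,000.

Total cost: $501,000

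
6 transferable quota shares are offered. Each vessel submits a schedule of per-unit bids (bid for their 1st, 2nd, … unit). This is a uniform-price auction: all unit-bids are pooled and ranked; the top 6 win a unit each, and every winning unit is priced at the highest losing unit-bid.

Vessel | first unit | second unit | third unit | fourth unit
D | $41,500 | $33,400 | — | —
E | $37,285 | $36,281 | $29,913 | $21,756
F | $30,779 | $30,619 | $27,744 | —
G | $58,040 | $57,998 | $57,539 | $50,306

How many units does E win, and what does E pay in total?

Merging the schedules and taking the best 6: 58,040 (G-1), 57,998 (G-2), 57,539 (G-3), 50,306 (G-4), 41,500 (D-1), 37,285 (E-1)
Highest rejected unit-bid = $36,281.
E wins 1 unit(s) at $36,281 each.

E: 1 unit, pays $36,281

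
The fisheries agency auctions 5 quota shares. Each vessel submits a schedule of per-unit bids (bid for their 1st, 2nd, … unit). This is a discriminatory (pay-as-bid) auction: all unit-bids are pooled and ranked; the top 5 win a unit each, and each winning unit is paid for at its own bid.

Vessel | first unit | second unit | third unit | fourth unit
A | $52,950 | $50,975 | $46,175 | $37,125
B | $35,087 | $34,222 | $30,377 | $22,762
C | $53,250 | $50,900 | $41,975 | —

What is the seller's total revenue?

All unit-bids, highest first — top 5: 53,250 (C-1), 52,950 (A-1), 50,975 (A-2), 50,900 (C-2), 46,175 (A-3)
Next rejected bid: $41,975 (not a price — pay-as-bid).
Each winning unit pays its own bid.
Revenue = 53,250 + 52,950 + 50,975 + 50,900 + 46,175 = $254,250.

Total revenue: $254,250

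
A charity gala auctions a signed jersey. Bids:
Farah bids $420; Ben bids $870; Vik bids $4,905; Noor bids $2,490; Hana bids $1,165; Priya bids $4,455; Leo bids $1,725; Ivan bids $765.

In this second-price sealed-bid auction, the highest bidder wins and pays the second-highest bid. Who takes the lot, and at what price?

Rule: the highest bidder wins and pays the second-highest bid.
Bids ranked: 4,905 (Vik) > 4,455 (Priya) > 2,490 (Noor) > 1,725 (Leo) > 1,165 (Hana) > 870 (Ben) > …
Vik wins with the highest bid; price is set by the runner-up at $4,455.

Vik pays $4,455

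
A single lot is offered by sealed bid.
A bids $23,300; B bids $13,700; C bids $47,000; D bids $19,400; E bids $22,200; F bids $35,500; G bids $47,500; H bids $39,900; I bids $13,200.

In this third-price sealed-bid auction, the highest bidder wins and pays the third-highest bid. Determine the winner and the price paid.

Bids ranked: 47,500 (G) > 47,000 (C) > 39,900 (H) > 35,500 (F) > 23,300 (A) > 22,200 (E) > …
G wins; payment is bid #3 in the ranking = $39,900.

G pays $39,900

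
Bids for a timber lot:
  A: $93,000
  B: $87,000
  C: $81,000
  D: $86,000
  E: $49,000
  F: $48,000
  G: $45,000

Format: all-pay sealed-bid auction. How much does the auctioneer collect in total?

Bids ranked: 93,000 (A) > 87,000 (B) > 86,000 (D) > 81,000 (C) > 49,000 (E) > 48,000 (F) > …
Every bidder forfeits their bid regardless of winning.
Revenue = 93,000 + 87,000 + 81,000 + 86,000 + 49,000 + 48,000 + 45,000 = $489,000.

Total revenue: $489,000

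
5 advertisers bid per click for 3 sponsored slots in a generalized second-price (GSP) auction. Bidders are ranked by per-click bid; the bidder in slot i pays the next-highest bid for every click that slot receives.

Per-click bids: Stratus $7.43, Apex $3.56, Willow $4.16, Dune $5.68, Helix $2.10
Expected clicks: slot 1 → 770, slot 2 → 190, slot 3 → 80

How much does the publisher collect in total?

Ranked by bid: $7.43 (Stratus) > $5.68 (Dune) > $4.16 (Willow) > $3.56 (Apex) > …
Slot 1: Stratus pays $5.68 × 770 = $4373.60
Slot 2: Dune pays $4.16 × 190 = $790.40
Slot 3: Willow pays $3.56 × 80 = $284.80
Total = $5448.80

Total revenue: $5448.80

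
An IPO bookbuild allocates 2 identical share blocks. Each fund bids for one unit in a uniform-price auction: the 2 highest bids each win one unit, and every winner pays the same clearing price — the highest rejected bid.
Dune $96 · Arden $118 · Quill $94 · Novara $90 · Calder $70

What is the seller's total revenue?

Ordering the bids: 118 (Arden), 96 (Dune), 94 (Quill), 90 (Novara), …
Top 2: Arden, Dune.
First losing bid is Quill's $94, which sets the uniform price.
Total revenue = 2 × $94 = $188.

Total revenue: $188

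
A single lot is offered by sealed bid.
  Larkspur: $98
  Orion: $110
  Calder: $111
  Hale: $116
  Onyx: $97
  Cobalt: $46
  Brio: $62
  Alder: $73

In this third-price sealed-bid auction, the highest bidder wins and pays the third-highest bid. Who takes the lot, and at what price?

Hale pays $110

Third-price sealed-bid auction: the highest bidder wins and pays the third-highest bid.
Bids in order: 116 (Hale) > 111 (Calder) > 110 (Orion) > 98 (Larkspur) > 97 (Onyx) > 73 (Alder) > …
Hale wins; payment is bid #3 in the ranking = $110.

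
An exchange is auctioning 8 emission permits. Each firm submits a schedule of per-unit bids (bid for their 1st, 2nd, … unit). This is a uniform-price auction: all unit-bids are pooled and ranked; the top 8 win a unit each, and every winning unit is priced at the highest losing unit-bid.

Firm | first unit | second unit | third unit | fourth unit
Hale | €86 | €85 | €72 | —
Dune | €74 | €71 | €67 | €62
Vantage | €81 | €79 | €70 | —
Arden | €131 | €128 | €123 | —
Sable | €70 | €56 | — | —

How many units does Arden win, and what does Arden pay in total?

Arden: 3 units, pays €216

All unit-bids, highest first — top 8: 131 (Arden-1), 128 (Arden-2), 123 (Arden-3), 86 (Hale-1), 85 (Hale-2), 81 (Vantage-1), 79 (Vantage-2), 74 (Dune-1)
First bid not allocated: €72.
Arden wins 3 unit(s) at €72 each.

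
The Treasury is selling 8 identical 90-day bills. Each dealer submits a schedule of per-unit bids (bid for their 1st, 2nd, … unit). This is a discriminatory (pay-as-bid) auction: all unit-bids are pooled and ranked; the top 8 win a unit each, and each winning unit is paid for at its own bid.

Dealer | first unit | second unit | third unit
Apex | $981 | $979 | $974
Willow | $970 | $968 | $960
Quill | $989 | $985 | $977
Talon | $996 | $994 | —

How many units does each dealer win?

Apex 3, Quill 3, Talon 2

All unit-bids, highest first — top 8: 996 (Talon-1), 994 (Talon-2), 989 (Quill-1), 985 (Quill-2), 981 (Apex-1), 979 (Apex-2), 977 (Quill-3), 974 (Apex-3)
Next rejected bid: $970 (not a price — pay-as-bid).
Allocation: Apex 3, Quill 3, Talon 2.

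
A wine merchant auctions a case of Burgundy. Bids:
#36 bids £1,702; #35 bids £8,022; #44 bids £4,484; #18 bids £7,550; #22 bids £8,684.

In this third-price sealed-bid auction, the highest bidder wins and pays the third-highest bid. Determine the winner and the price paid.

Bids in order: 8,684 (#22) > 8,022 (#35) > 7,550 (#18) > 4,484 (#44) > 1,702 (#36)
#22 is highest; pays the third-highest bid, £7,550.

#22 pays £7,550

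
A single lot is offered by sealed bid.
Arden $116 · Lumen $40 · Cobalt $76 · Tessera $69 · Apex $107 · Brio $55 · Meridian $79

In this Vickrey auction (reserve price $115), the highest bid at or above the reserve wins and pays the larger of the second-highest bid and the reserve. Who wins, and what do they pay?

Sorting bids: 116 (Arden) > 107 (Apex) > 79 (Meridian) > 76 (Cobalt) > 69 (Tessera) > 55 (Brio) > …
Highest eligible bid: Arden at $116.
Second-highest bid $107 is below the reserve $115, so the reserve binds → payment $115.

Arden pays $115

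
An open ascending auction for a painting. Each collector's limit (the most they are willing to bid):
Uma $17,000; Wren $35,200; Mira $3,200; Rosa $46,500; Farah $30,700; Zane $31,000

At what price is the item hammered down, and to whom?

Rosa wins at $35,200

Rule: the price rises until one bidder remains; the winner pays the price at which the last rival dropped out.
Limits ranked: 46,500 (Rosa) > 35,200 (Wren) > 31,000 (Zane) > 30,700 (Farah) > 17,000 (Uma) > 3,200 (Mira)
Bidding ends when Wren exits at $35,200; Rosa takes it.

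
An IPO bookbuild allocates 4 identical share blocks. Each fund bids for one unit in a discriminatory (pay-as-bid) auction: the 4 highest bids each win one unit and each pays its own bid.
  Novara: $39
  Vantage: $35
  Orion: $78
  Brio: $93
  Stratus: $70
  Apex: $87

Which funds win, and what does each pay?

Brio $93, Apex $87, Orion $78, Stratus $70

Bids ranked high→low: 93 (Brio), 87 (Apex), 78 (Orion), 70 (Stratus), 39 (Novara), 35 (Vantage)
Top 4: Brio, Apex, Orion, Stratus.
Each winner pays its own bid: Brio $93, Apex $87, Orion $78, Stratus $70.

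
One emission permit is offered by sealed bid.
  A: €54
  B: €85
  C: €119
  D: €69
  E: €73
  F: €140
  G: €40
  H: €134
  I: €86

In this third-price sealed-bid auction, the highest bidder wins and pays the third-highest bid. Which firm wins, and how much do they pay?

F pays €119

Third-price sealed-bid auction: the highest bidder wins and pays the third-highest bid.
Bids ranked: 140 (F) > 134 (H) > 119 (C) > 86 (I) > 85 (B) > 73 (E) > …
F is highest; pays the third-highest bid, €119.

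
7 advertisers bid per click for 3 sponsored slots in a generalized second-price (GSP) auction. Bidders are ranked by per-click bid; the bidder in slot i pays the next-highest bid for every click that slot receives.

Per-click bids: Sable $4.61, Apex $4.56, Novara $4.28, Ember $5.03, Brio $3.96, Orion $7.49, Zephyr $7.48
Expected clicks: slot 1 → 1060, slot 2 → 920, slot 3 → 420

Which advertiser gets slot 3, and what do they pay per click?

Per-click bids in order: $7.49 (Orion) > $7.48 (Zephyr) > $5.03 (Ember) > $4.61 (Sable) > …
Slot 3 goes to the third-ranked bidder, Ember, who pays the next bid down: $4.61/click.

Ember; $4.61 per click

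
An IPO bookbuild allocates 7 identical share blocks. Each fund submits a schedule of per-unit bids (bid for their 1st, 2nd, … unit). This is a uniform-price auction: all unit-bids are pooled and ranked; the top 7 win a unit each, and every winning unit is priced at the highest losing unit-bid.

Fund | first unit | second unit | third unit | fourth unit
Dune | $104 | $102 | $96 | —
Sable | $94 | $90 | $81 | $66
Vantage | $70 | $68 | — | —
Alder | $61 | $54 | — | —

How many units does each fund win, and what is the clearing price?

Dune 3, Sable 3, Vantage 1; clearing price $68

All unit-bids, highest first — top 7: 104 (Dune-1), 102 (Dune-2), 96 (Dune-3), 94 (Sable-1), 90 (Sable-2), 81 (Sable-3), 70 (Vantage-1)
The (k+1)-th unit-bid is $68.
Allocation: Dune 3, Sable 3, Vantage 1.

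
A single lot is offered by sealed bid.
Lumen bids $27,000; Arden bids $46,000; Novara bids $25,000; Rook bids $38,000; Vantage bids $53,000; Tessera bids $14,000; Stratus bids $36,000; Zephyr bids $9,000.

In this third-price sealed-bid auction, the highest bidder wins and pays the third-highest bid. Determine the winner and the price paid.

Vantage pays $38,000

Bids ranked: 53,000 (Vantage) > 46,000 (Arden) > 38,000 (Rook) > 36,000 (Stratus) > 27,000 (Lumen) > 25,000 (Novara) > …
Vantage wins; payment is bid #3 in the ranking = $38,000.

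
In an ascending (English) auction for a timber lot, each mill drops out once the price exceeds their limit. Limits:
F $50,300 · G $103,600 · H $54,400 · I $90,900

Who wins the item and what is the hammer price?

Limits in order: 103,600 (G) > 90,900 (I) > 54,400 (H) > 50,300 (F)
Bidding ends when I exits at $90,900; G takes it.

G wins at $90,900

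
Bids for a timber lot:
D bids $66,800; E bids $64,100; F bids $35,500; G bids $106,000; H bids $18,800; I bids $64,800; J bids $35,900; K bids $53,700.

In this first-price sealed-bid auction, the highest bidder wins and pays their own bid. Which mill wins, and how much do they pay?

Bids ranked: 106,000 (G) > 66,800 (D) > 64,800 (I) > 64,100 (E) > 53,700 (K) > 35,900 (J) > …
G has the highest bid and pays exactly that: $106,000.

G pays $106,000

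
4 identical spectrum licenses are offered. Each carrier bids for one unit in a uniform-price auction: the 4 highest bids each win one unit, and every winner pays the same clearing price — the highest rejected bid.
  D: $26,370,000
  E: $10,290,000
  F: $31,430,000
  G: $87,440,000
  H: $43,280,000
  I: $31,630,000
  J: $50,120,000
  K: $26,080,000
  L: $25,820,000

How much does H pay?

H pays $31,430,000

Ordering the bids: 87,440,000 (G), 50,120,000 (J), 43,280,000 (H), 31,630,000 (I), 31,430,000 (F), 26,370,000 (D), …
Top 4: G, J, H, I.
Highest unsuccessful bid: $31,430,000 → clearing price.
H wins → pays $31,430,000.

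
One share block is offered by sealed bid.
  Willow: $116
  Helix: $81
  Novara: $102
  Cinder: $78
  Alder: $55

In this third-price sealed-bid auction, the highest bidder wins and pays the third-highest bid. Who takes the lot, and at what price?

Willow pays $81

Third-price sealed-bid auction: the highest bidder wins and pays the third-highest bid.
Bids ranked: 116 (Willow) > 102 (Novara) > 81 (Helix) > 78 (Cinder) > 55 (Alder)
Willow is highest; pays the third-highest bid, $81.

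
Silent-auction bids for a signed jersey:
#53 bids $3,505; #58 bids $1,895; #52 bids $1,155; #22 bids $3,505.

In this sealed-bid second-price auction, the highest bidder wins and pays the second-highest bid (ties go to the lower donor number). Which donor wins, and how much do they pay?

Bids ranked: 3,505 (#22) > 3,505 (#53) > 1,895 (#58) > 1,155 (#52)
#22 and #53 tie at $3,505; tie-break gives it to #22.
#22 is highest; pays the second-highest bid, $3,505.

#22 pays $3,505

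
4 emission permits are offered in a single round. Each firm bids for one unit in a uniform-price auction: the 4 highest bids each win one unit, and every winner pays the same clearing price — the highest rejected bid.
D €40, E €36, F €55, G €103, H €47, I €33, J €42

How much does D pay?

Ordering the bids: 103 (G), 55 (F), 47 (H), 42 (J), 40 (D), 36 (E), …
Top 4: G, F, H, J.
First losing bid is D's €40, which sets the uniform price.
D does not win → pays €0.

D pays €0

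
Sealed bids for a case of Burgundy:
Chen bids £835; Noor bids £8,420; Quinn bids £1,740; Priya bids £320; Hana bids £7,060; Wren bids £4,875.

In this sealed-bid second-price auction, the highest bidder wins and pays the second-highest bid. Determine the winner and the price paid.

Sorting bids: 8,420 (Noor) > 7,060 (Hana) > 4,875 (Wren) > 1,740 (Quinn) > 835 (Chen) > 320 (Priya)
Noor is highest; pays the second-highest bid, £7,060.

Noor pays £7,060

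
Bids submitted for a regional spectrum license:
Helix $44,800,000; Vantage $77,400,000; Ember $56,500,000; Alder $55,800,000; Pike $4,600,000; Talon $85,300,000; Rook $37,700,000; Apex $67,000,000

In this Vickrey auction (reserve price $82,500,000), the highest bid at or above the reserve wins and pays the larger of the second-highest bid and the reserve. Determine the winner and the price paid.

Talon pays $82,500,000

Bids in order: 85,300,000 (Talon) > 77,400,000 (Vantage) > 67,000,000 (Apex) > 56,500,000 (Ember) > 55,800,000 (Alder) > 44,800,000 (Helix) > …
Highest eligible bid: Talon at $85,300,000.
Second-highest bid $77,400,000 is below the reserve $82,500,000, so the reserve binds → payment $82,500,000.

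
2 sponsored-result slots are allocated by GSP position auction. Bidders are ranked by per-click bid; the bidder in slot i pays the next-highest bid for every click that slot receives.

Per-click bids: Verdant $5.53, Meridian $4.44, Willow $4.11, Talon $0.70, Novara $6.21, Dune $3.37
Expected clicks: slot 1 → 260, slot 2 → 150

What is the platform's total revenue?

Total revenue: $2103.80

Ranked by bid: $6.21 (Novara) > $5.53 (Verdant) > $4.44 (Meridian) > …
Slot 1: Novara pays $5.53 × 260 = $1437.80
Slot 2: Verdant pays $4.44 × 150 = $666.00
Total = $2103.80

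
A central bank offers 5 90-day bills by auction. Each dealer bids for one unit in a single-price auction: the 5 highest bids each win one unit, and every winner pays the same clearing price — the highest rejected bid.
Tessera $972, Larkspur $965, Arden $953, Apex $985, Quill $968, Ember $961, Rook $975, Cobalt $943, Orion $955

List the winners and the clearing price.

Bids ranked high→low: 985 (Apex), 975 (Rook), 972 (Tessera), 968 (Quill), 965 (Larkspur), 961 (Ember), 955 (Orion), …
Top 5: Apex, Rook, Tessera, Quill, Larkspur.
Clearing price = highest rejected bid = $961.

Apex, Rook, Tessera, Quill, Larkspur; each pays $961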